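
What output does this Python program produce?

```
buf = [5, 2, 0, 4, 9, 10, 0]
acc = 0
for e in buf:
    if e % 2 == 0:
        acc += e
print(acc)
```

16

e=5: not even
e=2: even, acc = 0+2 = 2
e=0: even, acc = 2+0 = 2
e=4: even, acc = 2+4 = 6
e=9: not even
e=10: even, acc = 6+10 = 16
e=0: even, acc = 16+0 = 16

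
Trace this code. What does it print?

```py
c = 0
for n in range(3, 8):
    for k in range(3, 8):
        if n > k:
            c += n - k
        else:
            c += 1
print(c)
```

35

n=3,k=3: not 3>3, c = 0+1 = 1
n=3,k=4: not 3>4, c = 1+1 = 2
n=3,k=5: not 3>5, c = 2+1 = 3
n=3,k=6: not 3>6, c = 3+1 = 4
n=3,k=7: not 3>7, c = 4+1 = 5
n=4,k=3: 4>3, c = 5+1 = 6
n=4,k=4: not 4>4, c = 6+1 = 7
n=4,k=5: not 4>5, c = 7+1 = 8
n=4,k=6: not 4>6, c = 8+1 = 9
n=4,k=7: not 4>7, c = 9+1 = 10
n=5,k=3: 5>3, c = 10+2 = 12
n=5,k=4: 5>4, c = 12+1 = 13
n=5,k=5: not 5>5, c = 13+1 = 14
n=5,k=6: not 5>6, c = 14+1 = 15
n=5,k=7: not 5>7, c = 15+1 = 16
n=6,k=3: 6>3, c = 16+3 = 19
n=6,k=4: 6>4, c = 19+2 = 21
n=6,k=5: 6>5, c = 21+1 = 22
n=6,k=6: not 6>6, c = 22+1 = 23
n=6,k=7: not 6>7, c = 23+1 = 24
n=7,k=3: 7>3, c = 24+4 = 28
n=7,k=4: 7>4, c = 28+3 = 31
n=7,k=5: 7>5, c = 31+2 = 33
n=7,k=6: 7>6, c = 33+1 = 34
n=7,k=7: not 7>7, c = 34+1 = 35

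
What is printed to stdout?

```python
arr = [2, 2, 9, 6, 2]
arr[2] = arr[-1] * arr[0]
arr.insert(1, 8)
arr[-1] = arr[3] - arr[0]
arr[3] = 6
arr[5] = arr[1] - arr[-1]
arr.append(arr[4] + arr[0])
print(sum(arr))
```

arr[2] = arr[-1]*arr[0] = 2*2 = 4 → [2, 2, 4, 6, 2]
insert 8 at 1 → [2, 8, 2, 4, 6, 2]
arr[-1] = arr[3]-arr[0] = 4-2 = 2 → [2, 8, 2, 4, 6, 2]
arr[3] = 6 → [2, 8, 2, 6, 6, 2]
arr[5] = arr[1]-arr[-1] = 8-2 = 6 → [2, 8, 2, 6, 6, 6]
append arr[4]+arr[0] = 6+2 = 8 → [2, 8, 2, 6, 6, 6, 8]
sum = 38

38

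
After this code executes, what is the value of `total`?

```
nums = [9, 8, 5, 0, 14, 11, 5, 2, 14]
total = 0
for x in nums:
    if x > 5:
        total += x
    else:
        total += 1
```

60

x=9: >5, total = 0+9 = 9
x=8: >5, total = 9+8 = 17
x=5: not >5, total = 17+1 = 18
x=0: not >5, total = 18+1 = 19
x=14: >5, total = 19+14 = 33
x=11: >5, total = 33+11 = 44
x=5: not >5, total = 44+1 = 45
x=2: not >5, total = 45+1 = 46
x=14: >5, total = 46+14 = 60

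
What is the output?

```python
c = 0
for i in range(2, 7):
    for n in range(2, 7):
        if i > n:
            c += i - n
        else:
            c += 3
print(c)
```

65

i=2,n=2: not 2>2, c = 0+3 = 3
i=2,n=3: not 2>3, c = 3+3 = 6
i=2,n=4: not 2>4, c = 6+3 = 9
i=2,n=5: not 2>5, c = 9+3 = 12
i=2,n=6: not 2>6, c = 12+3 = 15
i=3,n=2: 3>2, c = 15+1 = 16
i=3,n=3: not 3>3, c = 16+3 = 19
i=3,n=4: not 3>4, c = 19+3 = 22
i=3,n=5: not 3>5, c = 22+3 = 25
i=3,n=6: not 3>6, c = 25+3 = 28
i=4,n=2: 4>2, c = 28+2 = 30
i=4,n=3: 4>3, c = 30+1 = 31
i=4,n=4: not 4>4, c = 31+3 = 34
i=4,n=5: not 4>5, c = 34+3 = 37
i=4,n=6: not 4>6, c = 37+3 = 40
i=5,n=2: 5>2, c = 40+3 = 43
i=5,n=3: 5>3, c = 43+2 = 45
i=5,n=4: 5>4, c = 45+1 = 46
i=5,n=5: not 5>5, c = 46+3 = 49
i=5,n=6: not 5>6, c = 49+3 = 52
i=6,n=2: 6>2, c = 52+4 = 56
i=6,n=3: 6>3, c = 56+3 = 59
i=6,n=4: 6>4, c = 59+2 = 61
i=6,n=5: 6>5, c = 61+1 = 62
i=6,n=6: not 6>6, c = 62+3 = 65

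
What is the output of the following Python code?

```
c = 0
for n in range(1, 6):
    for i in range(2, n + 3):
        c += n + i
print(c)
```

n=1,i=2: c = 0+3 = 3
n=1,i=3: c = 3+4 = 7
n=2,i=2: c = 7+4 = 11
n=2,i=3: c = 11+5 = 16
n=2,i=4: c = 16+6 = 22
n=3,i=2: c = 22+5 = 27
n=3,i=3: c = 27+6 = 33
n=3,i=4: c = 33+7 = 40
n=3,i=5: c = 40+8 = 48
n=4,i=2: c = 48+6 = 54
n=4,i=3: c = 54+7 = 61
n=4,i=4: c = 61+8 = 69
n=4,i=5: c = 69+9 = 78
n=4,i=6: c = 78+10 = 88
n=5,i=2: c = 88+7 = 95
n=5,i=3: c = 95+8 = 103
n=5,i=4: c = 103+9 = 112
n=5,i=5: c = 112+10 = 122
n=5,i=6: c = 122+11 = 133
n=5,i=7: c = 133+12 = 145

145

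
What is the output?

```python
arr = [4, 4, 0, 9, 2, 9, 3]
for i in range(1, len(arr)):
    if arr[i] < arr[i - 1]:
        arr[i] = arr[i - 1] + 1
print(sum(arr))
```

i=1: 4>=4, unchanged → [4, 4, 0, 9, 2, 9, 3]
i=2: 0<4, arr[2] = 4+1 = 5 → [4, 4, 5, 9, 2, 9, 3]
i=3: 9>=5, unchanged → [4, 4, 5, 9, 2, 9, 3]
i=4: 2<9, arr[4] = 9+1 = 10 → [4, 4, 5, 9, 10, 9, 3]
i=5: 9<10, arr[5] = 10+1 = 11 → [4, 4, 5, 9, 10, 11, 3]
i=6: 3<11, arr[6] = 11+1 = 12 → [4, 4, 5, 9, 10, 11, 12]
sum = 55

55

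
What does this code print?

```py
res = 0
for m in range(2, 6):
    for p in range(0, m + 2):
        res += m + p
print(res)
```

m=2,p=0: res = 0+2 = 2
m=2,p=1: res = 2+3 = 5
m=2,p=2: res = 5+4 = 9
m=2,p=3: res = 9+5 = 14
m=3,p=0: res = 14+3 = 17
m=3,p=1: res = 17+4 = 21
m=3,p=2: res = 21+5 = 26
m=3,p=3: res = 26+6 = 32
m=3,p=4: res = 32+7 = 39
m=4,p=0: res = 39+4 = 43
m=4,p=1: res = 43+5 = 48
m=4,p=2: res = 48+6 = 54
m=4,p=3: res = 54+7 = 61
m=4,p=4: res = 61+8 = 69
m=4,p=5: res = 69+9 = 78
m=5,p=0: res = 78+5 = 83
m=5,p=1: res = 83+6 = 89
m=5,p=2: res = 89+7 = 96
m=5,p=3: res = 96+8 = 104
m=5,p=4: res = 104+9 = 113
m=5,p=5: res = 113+10 = 123
m=5,p=6: res = 123+11 = 134

134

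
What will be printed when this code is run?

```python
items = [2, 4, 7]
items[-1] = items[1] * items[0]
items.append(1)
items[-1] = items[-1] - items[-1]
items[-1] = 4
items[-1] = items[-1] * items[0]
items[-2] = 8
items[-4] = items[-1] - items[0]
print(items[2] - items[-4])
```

2

items[-1] = items[1]*items[0] = 4*2 = 8 → [2, 4, 8]
append 1 → [2, 4, 8, 1]
items[-1] = items[-1]-items[-1] = 1-1 = 0 → [2, 4, 8, 0]
items[-1] = 4 → [2, 4, 8, 4]
items[-1] = items[-1]*items[0] = 4*2 = 8 → [2, 4, 8, 8]
items[-2] = 8 → [2, 4, 8, 8]
items[-4] = items[-1]-items[0] = 8-2 = 6 → [6, 4, 8, 8]
items[2]-items[-4] = 8-6 = 2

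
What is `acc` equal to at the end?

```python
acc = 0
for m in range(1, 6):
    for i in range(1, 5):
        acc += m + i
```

m=1,i=1: acc = 0+2 = 2
m=1,i=2: acc = 2+3 = 5
m=1,i=3: acc = 5+4 = 9
m=1,i=4: acc = 9+5 = 14
m=2,i=1: acc = 14+3 = 17
m=2,i=2: acc = 17+4 = 21
m=2,i=3: acc = 21+5 = 26
m=2,i=4: acc = 26+6 = 32
m=3,i=1: acc = 32+4 = 36
m=3,i=2: acc = 36+5 = 41
m=3,i=3: acc = 41+6 = 47
m=3,i=4: acc = 47+7 = 54
m=4,i=1: acc = 54+5 = 59
m=4,i=2: acc = 59+6 = 65
m=4,i=3: acc = 65+7 = 72
m=4,i=4: acc = 72+8 = 80
m=5,i=1: acc = 80+6 = 86
m=5,i=2: acc = 86+7 = 93
m=5,i=3: acc = 93+8 = 101
m=5,i=4: acc = 101+9 = 110

110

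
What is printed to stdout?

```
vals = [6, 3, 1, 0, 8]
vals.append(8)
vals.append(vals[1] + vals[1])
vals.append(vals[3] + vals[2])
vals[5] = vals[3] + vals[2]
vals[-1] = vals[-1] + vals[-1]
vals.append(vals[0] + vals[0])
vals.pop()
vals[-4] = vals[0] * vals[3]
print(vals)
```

[6, 3, 1, 0, 0, 1, 6, 2]

append 8 → [6, 3, 1, 0, 8, 8]
append vals[1]+vals[1] = 3+3 = 6 → [6, 3, 1, 0, 8, 8, 6]
append vals[3]+vals[2] = 0+1 = 1 → [6, 3, 1, 0, 8, 8, 6, 1]
vals[5] = vals[3]+vals[2] = 0+1 = 1 → [6, 3, 1, 0, 8, 1, 6, 1]
vals[-1] = vals[-1]+vals[-1] = 1+1 = 2 → [6, 3, 1, 0, 8, 1, 6, 2]
append vals[0]+vals[0] = 6+6 = 12 → [6, 3, 1, 0, 8, 1, 6, 2, 12]
pop() removes 12 → [6, 3, 1, 0, 8, 1, 6, 2]
vals[-4] = vals[0]*vals[3] = 6*0 = 0 → [6, 3, 1, 0, 0, 1, 6, 2]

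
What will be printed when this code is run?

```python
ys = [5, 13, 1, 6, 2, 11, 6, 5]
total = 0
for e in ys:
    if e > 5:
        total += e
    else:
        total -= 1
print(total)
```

32

e=5: not >5, total = 0-1 = -1
e=13: >5, total = (-1)+13 = 12
e=1: not >5, total = 12-1 = 11
e=6: >5, total = 11+6 = 17
e=2: not >5, total = 17-1 = 16
e=11: >5, total = 16+11 = 27
e=6: >5, total = 27+6 = 33
e=5: not >5, total = 33-1 = 32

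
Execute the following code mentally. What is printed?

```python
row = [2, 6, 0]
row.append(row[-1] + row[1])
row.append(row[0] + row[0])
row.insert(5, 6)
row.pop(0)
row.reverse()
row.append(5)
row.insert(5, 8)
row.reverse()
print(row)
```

[5, 8, 6, 0, 6, 4, 6]

append row[-1]+row[1] = 0+6 = 6 → [2, 6, 0, 6]
append row[0]+row[0] = 2+2 = 4 → [2, 6, 0, 6, 4]
insert 6 at 5 → [2, 6, 0, 6, 4, 6]
pop(0) removes 2 → [6, 0, 6, 4, 6]
reverse → [6, 4, 6, 0, 6]
append 5 → [6, 4, 6, 0, 6, 5]
insert 8 at 5 → [6, 4, 6, 0, 6, 8, 5]
reverse → [5, 8, 6, 0, 6, 4, 6]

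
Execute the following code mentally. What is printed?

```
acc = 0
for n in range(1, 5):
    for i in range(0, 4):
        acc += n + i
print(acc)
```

64

n=1,i=0: acc = 0+1 = 1
n=1,i=1: acc = 1+2 = 3
n=1,i=2: acc = 3+3 = 6
n=1,i=3: acc = 6+4 = 10
n=2,i=0: acc = 10+2 = 12
n=2,i=1: acc = 12+3 = 15
n=2,i=2: acc = 15+4 = 19
n=2,i=3: acc = 19+5 = 24
n=3,i=0: acc = 24+3 = 27
n=3,i=1: acc = 27+4 = 31
n=3,i=2: acc = 31+5 = 36
n=3,i=3: acc = 36+6 = 42
n=4,i=0: acc = 42+4 = 46
n=4,i=1: acc = 46+5 = 51
n=4,i=2: acc = 51+6 = 57
n=4,i=3: acc = 57+7 = 64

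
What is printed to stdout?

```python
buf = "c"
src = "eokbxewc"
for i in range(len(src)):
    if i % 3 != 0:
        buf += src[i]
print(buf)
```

cokxec

i=0: skip
i=1: add 'o' → 'co'
i=2: add 'k' → 'cok'
i=3: skip
i=4: add 'x' → 'cokx'
i=5: add 'e' → 'cokxe'
i=6: skip
i=7: add 'c' → 'cokxec'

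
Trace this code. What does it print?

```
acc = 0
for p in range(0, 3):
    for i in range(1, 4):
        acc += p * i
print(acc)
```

p=0,i=1: acc = 0+0 = 0
p=0,i=2: acc = 0+0 = 0
p=0,i=3: acc = 0+0 = 0
p=1,i=1: acc = 0+1 = 1
p=1,i=2: acc = 1+2 = 3
p=1,i=3: acc = 3+3 = 6
p=2,i=1: acc = 6+2 = 8
p=2,i=2: acc = 8+4 = 12
p=2,i=3: acc = 12+6 = 18

18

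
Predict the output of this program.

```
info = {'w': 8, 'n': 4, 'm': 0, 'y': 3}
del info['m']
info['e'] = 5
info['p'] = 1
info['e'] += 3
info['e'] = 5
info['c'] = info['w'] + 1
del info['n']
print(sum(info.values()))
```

26

del 'm' → {'w': 8, 'n': 4, 'y': 3}
info['e'] = 5 → {'w': 8, 'n': 4, 'y': 3, 'e': 5}
info['p'] = 1 → {'w': 8, 'n': 4, 'y': 3, 'e': 5, 'p': 1}
info['e'] = 5+3 = 8 → {'w': 8, 'n': 4, 'y': 3, 'e': 8, 'p': 1}
info['e'] = 5 → {'w': 8, 'n': 4, 'y': 3, 'e': 5, 'p': 1}
info['c'] = info['w']+1 = 9 → {'w': 8, 'n': 4, 'y': 3, 'e': 5, 'p': 1, 'c': 9}
del 'n' → {'w': 8, 'y': 3, 'e': 5, 'p': 1, 'c': 9}
sum of values = 26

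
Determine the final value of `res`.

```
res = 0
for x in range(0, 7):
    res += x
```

21

x=0: res = 0+0 = 0
x=1: res = 0+1 = 1
x=2: res = 1+2 = 3
x=3: res = 3+3 = 6
x=4: res = 6+4 = 10
x=5: res = 10+5 = 15
x=6: res = 15+6 = 21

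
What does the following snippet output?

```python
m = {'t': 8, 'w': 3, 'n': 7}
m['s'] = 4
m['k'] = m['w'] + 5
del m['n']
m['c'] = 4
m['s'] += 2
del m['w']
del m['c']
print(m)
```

m['s'] = 4 → {'t': 8, 'w': 3, 'n': 7, 's': 4}
m['k'] = m['w']+5 = 8 → {'t': 8, 'w': 3, 'n': 7, 's': 4, 'k': 8}
del 'n' → {'t': 8, 'w': 3, 's': 4, 'k': 8}
m['c'] = 4 → {'t': 8, 'w': 3, 's': 4, 'k': 8, 'c': 4}
m['s'] = 4+2 = 6 → {'t': 8, 'w': 3, 's': 6, 'k': 8, 'c': 4}
del 'w' → {'t': 8, 's': 6, 'k': 8, 'c': 4}
del 'c' → {'t': 8, 's': 6, 'k': 8}

{'t': 8, 's': 6, 'k': 8}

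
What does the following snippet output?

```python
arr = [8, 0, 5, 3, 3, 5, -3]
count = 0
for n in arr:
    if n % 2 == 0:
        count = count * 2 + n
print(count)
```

n=8: even, count = 0*2+8 = 8
n=0: even, count = 8*2+0 = 16
n=5: not even
n=3: not even
n=3: not even
n=5: not even
n=-3: not even

16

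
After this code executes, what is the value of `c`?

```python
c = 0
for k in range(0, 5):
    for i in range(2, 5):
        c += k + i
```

75

k=0,i=2: c = 0+2 = 2
k=0,i=3: c = 2+3 = 5
k=0,i=4: c = 5+4 = 9
k=1,i=2: c = 9+3 = 12
k=1,i=3: c = 12+4 = 16
k=1,i=4: c = 16+5 = 21
k=2,i=2: c = 21+4 = 25
k=2,i=3: c = 25+5 = 30
k=2,i=4: c = 30+6 = 36
k=3,i=2: c = 36+5 = 41
k=3,i=3: c = 41+6 = 47
k=3,i=4: c = 47+7 = 54
k=4,i=2: c = 54+6 = 60
k=4,i=3: c = 60+7 = 67
k=4,i=4: c = 67+8 = 75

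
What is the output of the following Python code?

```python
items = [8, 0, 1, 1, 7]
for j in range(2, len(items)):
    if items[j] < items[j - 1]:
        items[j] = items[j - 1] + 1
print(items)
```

j=2: 1>=0, unchanged → [8, 0, 1, 1, 7]
j=3: 1>=1, unchanged → [8, 0, 1, 1, 7]
j=4: 7>=1, unchanged → [8, 0, 1, 1, 7]

[8, 0, 1, 1, 7]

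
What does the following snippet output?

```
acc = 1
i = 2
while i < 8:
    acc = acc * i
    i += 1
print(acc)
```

5040

i=2: acc = 1*2 = 2
i=3: acc = 2*3 = 6
i=4: acc = 6*4 = 24
i=5: acc = 24*5 = 120
i=6: acc = 120*6 = 720
i=7: acc = 720*7 = 5040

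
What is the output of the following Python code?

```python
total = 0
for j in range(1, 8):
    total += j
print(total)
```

j=1: total = 0+1 = 1
j=2: total = 1+2 = 3
j=3: total = 3+3 = 6
j=4: total = 6+4 = 10
j=5: total = 10+5 = 15
j=6: total = 15+6 = 21
j=7: total = 21+7 = 28

28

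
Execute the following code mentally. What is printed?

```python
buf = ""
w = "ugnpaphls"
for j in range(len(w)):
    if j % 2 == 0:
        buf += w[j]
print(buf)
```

unahs

j=0: add 'u' → 'u'
j=1: skip
j=2: add 'n' → 'un'
j=3: skip
j=4: add 'a' → 'una'
j=5: skip
j=6: add 'h' → 'unah'
j=7: skip
j=8: add 's' → 'unahs'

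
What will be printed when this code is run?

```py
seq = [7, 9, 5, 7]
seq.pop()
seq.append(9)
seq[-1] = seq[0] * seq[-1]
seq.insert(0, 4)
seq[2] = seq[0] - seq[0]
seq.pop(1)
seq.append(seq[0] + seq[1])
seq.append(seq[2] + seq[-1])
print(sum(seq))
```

pop() removes 7 → [7, 9, 5]
append 9 → [7, 9, 5, 9]
seq[-1] = seq[0]*seq[-1] = 7*9 = 63 → [7, 9, 5, 63]
insert 4 at 0 → [4, 7, 9, 5, 63]
seq[2] = seq[0]-seq[0] = 4-4 = 0 → [4, 7, 0, 5, 63]
pop(1) removes 7 → [4, 0, 5, 63]
append seq[0]+seq[1] = 4+0 = 4 → [4, 0, 5, 63, 4]
append seq[2]+seq[-1] = 5+4 = 9 → [4, 0, 5, 63, 4, 9]
sum = 85

85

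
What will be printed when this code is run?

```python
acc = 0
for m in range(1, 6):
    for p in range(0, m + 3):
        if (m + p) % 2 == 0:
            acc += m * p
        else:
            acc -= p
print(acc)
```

m=1,p=0: odd sum, acc = 0-0 = 0
m=1,p=1: even sum, acc = 0+1 = 1
m=1,p=2: odd sum, acc = 1-2 = -1
m=1,p=3: even sum, acc = (-1)+3 = 2
m=2,p=0: even sum, acc = 2+0 = 2
m=2,p=1: odd sum, acc = 2-1 = 1
m=2,p=2: even sum, acc = 1+4 = 5
m=2,p=3: odd sum, acc = 5-3 = 2
m=2,p=4: even sum, acc = 2+8 = 10
m=3,p=0: odd sum, acc = 10-0 = 10
m=3,p=1: even sum, acc = 10+3 = 13
m=3,p=2: odd sum, acc = 13-2 = 11
m=3,p=3: even sum, acc = 11+9 = 20
m=3,p=4: odd sum, acc = 20-4 = 16
m=3,p=5: even sum, acc = 16+15 = 31
m=4,p=0: even sum, acc = 31+0 = 31
m=4,p=1: odd sum, acc = 31-1 = 30
m=4,p=2: even sum, acc = 30+8 = 38
m=4,p=3: odd sum, acc = 38-3 = 35
m=4,p=4: even sum, acc = 35+16 = 51
m=4,p=5: odd sum, acc = 51-5 = 46
m=4,p=6: even sum, acc = 46+24 = 70
m=5,p=0: odd sum, acc = 70-0 = 70
m=5,p=1: even sum, acc = 70+5 = 75
m=5,p=2: odd sum, acc = 75-2 = 73
m=5,p=3: even sum, acc = 73+15 = 88
m=5,p=4: odd sum, acc = 88-4 = 84
m=5,p=5: even sum, acc = 84+25 = 109
m=5,p=6: odd sum, acc = 109-6 = 103
m=5,p=7: even sum, acc = 103+35 = 138

138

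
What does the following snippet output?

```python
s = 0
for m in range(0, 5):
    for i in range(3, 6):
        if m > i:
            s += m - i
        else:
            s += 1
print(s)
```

m=0,i=3: not 0>3, s = 0+1 = 1
m=0,i=4: not 0>4, s = 1+1 = 2
m=0,i=5: not 0>5, s = 2+1 = 3
m=1,i=3: not 1>3, s = 3+1 = 4
m=1,i=4: not 1>4, s = 4+1 = 5
m=1,i=5: not 1>5, s = 5+1 = 6
m=2,i=3: not 2>3, s = 6+1 = 7
m=2,i=4: not 2>4, s = 7+1 = 8
m=2,i=5: not 2>5, s = 8+1 = 9
m=3,i=3: not 3>3, s = 9+1 = 10
m=3,i=4: not 3>4, s = 10+1 = 11
m=3,i=5: not 3>5, s = 11+1 = 12
m=4,i=3: 4>3, s = 12+1 = 13
m=4,i=4: not 4>4, s = 13+1 = 14
m=4,i=5: not 4>5, s = 14+1 = 15

15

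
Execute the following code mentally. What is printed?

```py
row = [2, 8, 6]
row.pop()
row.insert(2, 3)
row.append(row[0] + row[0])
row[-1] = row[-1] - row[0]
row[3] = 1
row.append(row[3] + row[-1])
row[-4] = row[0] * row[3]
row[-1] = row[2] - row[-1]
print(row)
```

pop() removes 6 → [2, 8]
insert 3 at 2 → [2, 8, 3]
append row[0]+row[0] = 2+2 = 4 → [2, 8, 3, 4]
row[-1] = row[-1]-row[0] = 4-2 = 2 → [2, 8, 3, 2]
row[3] = 1 → [2, 8, 3, 1]
append row[3]+row[-1] = 1+1 = 2 → [2, 8, 3, 1, 2]
row[-4] = row[0]*row[3] = 2*1 = 2 → [2, 2, 3, 1, 2]
row[-1] = row[2]-row[-1] = 3-2 = 1 → [2, 2, 3, 1, 1]

[2, 2, 3, 1, 1]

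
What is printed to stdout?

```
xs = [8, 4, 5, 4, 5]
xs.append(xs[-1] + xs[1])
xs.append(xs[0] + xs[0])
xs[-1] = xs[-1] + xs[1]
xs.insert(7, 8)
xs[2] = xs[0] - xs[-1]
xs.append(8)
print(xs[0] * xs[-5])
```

40

append xs[-1]+xs[1] = 5+4 = 9 → [8, 4, 5, 4, 5, 9]
append xs[0]+xs[0] = 8+8 = 16 → [8, 4, 5, 4, 5, 9, 16]
xs[-1] = xs[-1]+xs[1] = 16+4 = 20 → [8, 4, 5, 4, 5, 9, 20]
insert 8 at 7 → [8, 4, 5, 4, 5, 9, 20, 8]
xs[2] = xs[0]-xs[-1] = 8-8 = 0 → [8, 4, 0, 4, 5, 9, 20, 8]
append 8 → [8, 4, 0, 4, 5, 9, 20, 8, 8]
xs[0]*xs[-5] = 8*5 = 40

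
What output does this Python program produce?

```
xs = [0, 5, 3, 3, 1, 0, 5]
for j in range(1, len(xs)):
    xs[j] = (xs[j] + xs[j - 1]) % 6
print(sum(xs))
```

j=1: xs[1] = (5+0)%6 = 5 → [0, 5, 3, 3, 1, 0, 5]
j=2: xs[2] = (3+5)%6 = 2 → [0, 5, 2, 3, 1, 0, 5]
j=3: xs[3] = (3+2)%6 = 5 → [0, 5, 2, 5, 1, 0, 5]
j=4: xs[4] = (1+5)%6 = 0 → [0, 5, 2, 5, 0, 0, 5]
j=5: xs[5] = (0+0)%6 = 0 → [0, 5, 2, 5, 0, 0, 5]
j=6: xs[6] = (5+0)%6 = 5 → [0, 5, 2, 5, 0, 0, 5]
sum = 17

17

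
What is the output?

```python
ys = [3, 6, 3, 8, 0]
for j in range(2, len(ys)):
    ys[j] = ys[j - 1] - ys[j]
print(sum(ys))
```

2

j=2: ys[2] = 6-3 = 3 → [3, 6, 3, 8, 0]
j=3: ys[3] = 3-8 = -5 → [3, 6, 3, -5, 0]
j=4: ys[4] = (-5)-0 = -5 → [3, 6, 3, -5, -5]
sum = 2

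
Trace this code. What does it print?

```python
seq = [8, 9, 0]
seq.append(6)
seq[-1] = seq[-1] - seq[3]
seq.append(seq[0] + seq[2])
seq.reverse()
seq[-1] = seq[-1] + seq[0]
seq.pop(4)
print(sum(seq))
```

append 6 → [8, 9, 0, 6]
seq[-1] = seq[-1]-seq[3] = 6-6 = 0 → [8, 9, 0, 0]
append seq[0]+seq[2] = 8+0 = 8 → [8, 9, 0, 0, 8]
reverse → [8, 0, 0, 9, 8]
seq[-1] = seq[-1]+seq[0] = 8+8 = 16 → [8, 0, 0, 9, 16]
pop(4) removes 16 → [8, 0, 0, 9]
sum = 17

17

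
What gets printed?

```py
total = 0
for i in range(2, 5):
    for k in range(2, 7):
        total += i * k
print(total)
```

180

i=2,k=2: total = 0+4 = 4
i=2,k=3: total = 4+6 = 10
i=2,k=4: total = 10+8 = 18
i=2,k=5: total = 18+10 = 28
i=2,k=6: total = 28+12 = 40
i=3,k=2: total = 40+6 = 46
i=3,k=3: total = 46+9 = 55
i=3,k=4: total = 55+12 = 67
i=3,k=5: total = 67+15 = 82
i=3,k=6: total = 82+18 = 100
i=4,k=2: total = 100+8 = 108
i=4,k=3: total = 108+12 = 120
i=4,k=4: total = 120+16 = 136
i=4,k=5: total = 136+20 = 156
i=4,k=6: total = 156+24 = 180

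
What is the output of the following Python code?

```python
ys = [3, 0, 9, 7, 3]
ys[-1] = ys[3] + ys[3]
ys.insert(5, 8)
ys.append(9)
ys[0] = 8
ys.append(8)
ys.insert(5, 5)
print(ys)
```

[8, 0, 9, 7, 14, 5, 8, 9, 8]

ys[-1] = ys[3]+ys[3] = 7+7 = 14 → [3, 0, 9, 7, 14]
insert 8 at 5 → [3, 0, 9, 7, 14, 8]
append 9 → [3, 0, 9, 7, 14, 8, 9]
ys[0] = 8 → [8, 0, 9, 7, 14, 8, 9]
append 8 → [8, 0, 9, 7, 14, 8, 9, 8]
insert 5 at 5 → [8, 0, 9, 7, 14, 5, 8, 9, 8]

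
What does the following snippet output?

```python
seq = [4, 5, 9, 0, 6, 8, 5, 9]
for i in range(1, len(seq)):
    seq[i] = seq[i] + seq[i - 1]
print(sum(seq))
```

i=1: seq[1] = 5+4 = 9 → [4, 9, 9, 0, 6, 8, 5, 9]
i=2: seq[2] = 9+9 = 18 → [4, 9, 18, 0, 6, 8, 5, 9]
i=3: seq[3] = 0+18 = 18 → [4, 9, 18, 18, 6, 8, 5, 9]
i=4: seq[4] = 6+18 = 24 → [4, 9, 18, 18, 24, 8, 5, 9]
i=5: seq[5] = 8+24 = 32 → [4, 9, 18, 18, 24, 32, 5, 9]
i=6: seq[6] = 5+32 = 37 → [4, 9, 18, 18, 24, 32, 37, 9]
i=7: seq[7] = 9+37 = 46 → [4, 9, 18, 18, 24, 32, 37, 46]
sum = 188

188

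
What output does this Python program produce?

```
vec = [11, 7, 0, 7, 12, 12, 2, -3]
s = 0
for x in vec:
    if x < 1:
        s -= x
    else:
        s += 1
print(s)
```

x=11: not <1, s = 0+1 = 1
x=7: not <1, s = 1+1 = 2
x=0: <1, s = 2-0 = 2
x=7: not <1, s = 2+1 = 3
x=12: not <1, s = 3+1 = 4
x=12: not <1, s = 4+1 = 5
x=2: not <1, s = 5+1 = 6
x=-3: <1, s = 6-(-3) = 9

9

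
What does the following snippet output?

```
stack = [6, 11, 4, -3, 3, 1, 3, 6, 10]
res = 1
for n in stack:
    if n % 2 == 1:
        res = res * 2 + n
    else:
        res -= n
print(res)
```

n=6: not odd, res = 1-6 = -5
n=11: odd, res = (-5)*2+11 = 1
n=4: not odd, res = 1-4 = -3
n=-3: odd, res = (-3)*2+(-3) = -9
n=3: odd, res = (-9)*2+3 = -15
n=1: odd, res = (-15)*2+1 = -29
n=3: odd, res = (-29)*2+3 = -55
n=6: not odd, res = (-55)-6 = -61
n=10: not odd, res = (-61)-10 = -71

-71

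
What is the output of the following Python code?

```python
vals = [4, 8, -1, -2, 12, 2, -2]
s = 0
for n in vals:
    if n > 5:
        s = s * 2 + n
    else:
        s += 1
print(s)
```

38

n=4: not >5, s = 0+1 = 1
n=8: >5, s = 1*2+8 = 10
n=-1: not >5, s = 10+1 = 11
n=-2: not >5, s = 11+1 = 12
n=12: >5, s = 12*2+12 = 36
n=2: not >5, s = 36+1 = 37
n=-2: not >5, s = 37+1 = 38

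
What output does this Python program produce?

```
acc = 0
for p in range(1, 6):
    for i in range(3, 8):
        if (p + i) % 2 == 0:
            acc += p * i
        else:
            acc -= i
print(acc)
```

135

p=1,i=3: even sum, acc = 0+3 = 3
p=1,i=4: odd sum, acc = 3-4 = -1
p=1,i=5: even sum, acc = (-1)+5 = 4
p=1,i=6: odd sum, acc = 4-6 = -2
p=1,i=7: even sum, acc = (-2)+7 = 5
p=2,i=3: odd sum, acc = 5-3 = 2
p=2,i=4: even sum, acc = 2+8 = 10
p=2,i=5: odd sum, acc = 10-5 = 5
p=2,i=6: even sum, acc = 5+12 = 17
p=2,i=7: odd sum, acc = 17-7 = 10
p=3,i=3: even sum, acc = 10+9 = 19
p=3,i=4: odd sum, acc = 19-4 = 15
p=3,i=5: even sum, acc = 15+15 = 30
p=3,i=6: odd sum, acc = 30-6 = 24
p=3,i=7: even sum, acc = 24+21 = 45
p=4,i=3: odd sum, acc = 45-3 = 42
p=4,i=4: even sum, acc = 42+16 = 58
p=4,i=5: odd sum, acc = 58-5 = 53
p=4,i=6: even sum, acc = 53+24 = 77
p=4,i=7: odd sum, acc = 77-7 = 70
p=5,i=3: even sum, acc = 70+15 = 85
p=5,i=4: odd sum, acc = 85-4 = 81
p=5,i=5: even sum, acc = 81+25 = 106
p=5,i=6: odd sum, acc = 106-6 = 100
p=5,i=7: even sum, acc = 100+35 = 135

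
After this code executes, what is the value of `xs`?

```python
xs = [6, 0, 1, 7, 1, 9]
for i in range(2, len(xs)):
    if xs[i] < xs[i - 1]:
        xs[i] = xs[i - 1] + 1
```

[6, 0, 1, 7, 8, 9]

i=2: 1>=0, unchanged → [6, 0, 1, 7, 1, 9]
i=3: 7>=1, unchanged → [6, 0, 1, 7, 1, 9]
i=4: 1<7, xs[4] = 7+1 = 8 → [6, 0, 1, 7, 8, 9]
i=5: 9>=8, unchanged → [6, 0, 1, 7, 8, 9]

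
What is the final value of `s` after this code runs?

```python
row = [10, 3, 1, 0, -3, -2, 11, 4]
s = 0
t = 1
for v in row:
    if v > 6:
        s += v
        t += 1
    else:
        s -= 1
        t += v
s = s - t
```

9

v=10: >6, s = 0+10 = 10; t=2
v=3: not >6, s = 10-1 = 9; t=5
v=1: not >6, s = 9-1 = 8; t=6
v=0: not >6, s = 8-1 = 7; t=6
v=-3: not >6, s = 7-1 = 6; t=3
v=-2: not >6, s = 6-1 = 5; t=1
v=11: >6, s = 5+11 = 16; t=2
v=4: not >6, s = 16-1 = 15; t=6
s-t = 15-6 = 9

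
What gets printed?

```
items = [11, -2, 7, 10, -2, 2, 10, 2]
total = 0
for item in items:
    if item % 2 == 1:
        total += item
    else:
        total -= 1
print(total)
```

item=11: odd, total = 0+11 = 11
item=-2: not odd, total = 11-1 = 10
item=7: odd, total = 10+7 = 17
item=10: not odd, total = 17-1 = 16
item=-2: not odd, total = 16-1 = 15
item=2: not odd, total = 15-1 = 14
item=10: not odd, total = 14-1 = 13
item=2: not odd, total = 13-1 = 12

12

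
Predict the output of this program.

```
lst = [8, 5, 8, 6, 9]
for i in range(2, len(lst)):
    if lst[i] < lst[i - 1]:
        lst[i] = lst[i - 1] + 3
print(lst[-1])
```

14

i=2: 8>=5, unchanged → [8, 5, 8, 6, 9]
i=3: 6<8, lst[3] = 8+3 = 11 → [8, 5, 8, 11, 9]
i=4: 9<11, lst[4] = 11+3 = 14 → [8, 5, 8, 11, 14]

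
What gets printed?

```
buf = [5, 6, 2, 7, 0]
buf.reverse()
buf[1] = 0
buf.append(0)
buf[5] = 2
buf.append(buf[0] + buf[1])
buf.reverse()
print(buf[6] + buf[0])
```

0

reverse → [0, 7, 2, 6, 5]
buf[1] = 0 → [0, 0, 2, 6, 5]
append 0 → [0, 0, 2, 6, 5, 0]
buf[5] = 2 → [0, 0, 2, 6, 5, 2]
append buf[0]+buf[1] = 0+0 = 0 → [0, 0, 2, 6, 5, 2, 0]
reverse → [0, 2, 5, 6, 2, 0, 0]
buf[6]+buf[0] = 0+0 = 0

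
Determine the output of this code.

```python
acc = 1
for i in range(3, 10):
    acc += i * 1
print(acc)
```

43

i=3: acc = 1+3*1 = 4
i=4: acc = 4+4*1 = 8
i=5: acc = 8+5*1 = 13
i=6: acc = 13+6*1 = 19
i=7: acc = 19+7*1 = 26
i=8: acc = 26+8*1 = 34
i=9: acc = 34+9*1 = 43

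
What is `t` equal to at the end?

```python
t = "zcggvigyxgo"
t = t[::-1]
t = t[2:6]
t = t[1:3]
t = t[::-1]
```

reverse → 'ogxygivggcz'
slice [2:6] → 'xygi'
slice [1:3] → 'yg'
reverse → 'gy'

'gy'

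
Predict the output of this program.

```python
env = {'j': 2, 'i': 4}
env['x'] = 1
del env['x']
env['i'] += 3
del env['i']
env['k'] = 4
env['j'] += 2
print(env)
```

env['x'] = 1 → {'j': 2, 'i': 4, 'x': 1}
del 'x' → {'j': 2, 'i': 4}
env['i'] = 4+3 = 7 → {'j': 2, 'i': 7}
del 'i' → {'j': 2}
env['k'] = 4 → {'j': 2, 'k': 4}
env['j'] = 2+2 = 4 → {'j': 4, 'k': 4}

{'j': 4, 'k': 4}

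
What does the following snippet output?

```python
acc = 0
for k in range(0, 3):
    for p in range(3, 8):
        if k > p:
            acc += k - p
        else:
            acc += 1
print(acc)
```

15

k=0,p=3: not 0>3, acc = 0+1 = 1
k=0,p=4: not 0>4, acc = 1+1 = 2
k=0,p=5: not 0>5, acc = 2+1 = 3
k=0,p=6: not 0>6, acc = 3+1 = 4
k=0,p=7: not 0>7, acc = 4+1 = 5
k=1,p=3: not 1>3, acc = 5+1 = 6
k=1,p=4: not 1>4, acc = 6+1 = 7
k=1,p=5: not 1>5, acc = 7+1 = 8
k=1,p=6: not 1>6, acc = 8+1 = 9
k=1,p=7: not 1>7, acc = 9+1 = 10
k=2,p=3: not 2>3, acc = 10+1 = 11
k=2,p=4: not 2>4, acc = 11+1 = 12
k=2,p=5: not 2>5, acc = 12+1 = 13
k=2,p=6: not 2>6, acc = 13+1 = 14
k=2,p=7: not 2>7, acc = 14+1 = 15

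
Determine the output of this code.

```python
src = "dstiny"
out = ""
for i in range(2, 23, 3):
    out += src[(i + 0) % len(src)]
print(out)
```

i=2: add src[2]='t' → 't'
i=5: add src[5]='y' → 'ty'
i=8: add src[2]='t' → 'tyt'
i=11: add src[5]='y' → 'tyty'
i=14: add src[2]='t' → 'tytyt'
i=17: add src[5]='y' → 'tytyty'
i=20: add src[2]='t' → 'tytytyt'

tytytyt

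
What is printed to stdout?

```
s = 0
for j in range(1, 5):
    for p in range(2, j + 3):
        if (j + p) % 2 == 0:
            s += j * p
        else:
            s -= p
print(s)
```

j=1,p=2: odd sum, s = 0-2 = -2
j=1,p=3: even sum, s = (-2)+3 = 1
j=2,p=2: even sum, s = 1+4 = 5
j=2,p=3: odd sum, s = 5-3 = 2
j=2,p=4: even sum, s = 2+8 = 10
j=3,p=2: odd sum, s = 10-2 = 8
j=3,p=3: even sum, s = 8+9 = 17
j=3,p=4: odd sum, s = 17-4 = 13
j=3,p=5: even sum, s = 13+15 = 28
j=4,p=2: even sum, s = 28+8 = 36
j=4,p=3: odd sum, s = 36-3 = 33
j=4,p=4: even sum, s = 33+16 = 49
j=4,p=5: odd sum, s = 49-5 = 44
j=4,p=6: even sum, s = 44+24 = 68

68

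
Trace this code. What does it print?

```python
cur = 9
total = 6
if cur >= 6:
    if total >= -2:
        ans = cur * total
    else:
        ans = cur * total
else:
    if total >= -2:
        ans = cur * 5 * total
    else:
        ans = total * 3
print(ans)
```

cur=9, total=6
cur >= 6 is True; total >= -2 is True
→ ans = cur * total = 54

54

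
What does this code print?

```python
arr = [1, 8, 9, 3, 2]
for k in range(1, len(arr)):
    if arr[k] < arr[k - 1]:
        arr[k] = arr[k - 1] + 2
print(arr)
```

[1, 8, 9, 11, 13]

k=1: 8>=1, unchanged → [1, 8, 9, 3, 2]
k=2: 9>=8, unchanged → [1, 8, 9, 3, 2]
k=3: 3<9, arr[3] = 9+2 = 11 → [1, 8, 9, 11, 2]
k=4: 2<11, arr[4] = 11+2 = 13 → [1, 8, 9, 11, 13]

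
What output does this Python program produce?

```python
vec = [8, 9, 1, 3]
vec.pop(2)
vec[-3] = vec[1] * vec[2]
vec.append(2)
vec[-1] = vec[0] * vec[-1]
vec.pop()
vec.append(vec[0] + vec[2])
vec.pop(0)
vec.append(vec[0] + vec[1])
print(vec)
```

[9, 3, 30, 12]

pop(2) removes 1 → [8, 9, 3]
vec[-3] = vec[1]*vec[2] = 9*3 = 27 → [27, 9, 3]
append 2 → [27, 9, 3, 2]
vec[-1] = vec[0]*vec[-1] = 27*2 = 54 → [27, 9, 3, 54]
pop() removes 54 → [27, 9, 3]
append vec[0]+vec[2] = 27+3 = 30 → [27, 9, 3, 30]
pop(0) removes 27 → [9, 3, 30]
append vec[0]+vec[1] = 9+3 = 12 → [9, 3, 30, 12]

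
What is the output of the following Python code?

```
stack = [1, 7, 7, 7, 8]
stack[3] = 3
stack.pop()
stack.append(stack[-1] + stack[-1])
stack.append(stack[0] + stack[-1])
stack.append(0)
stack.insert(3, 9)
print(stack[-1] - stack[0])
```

stack[3] = 3 → [1, 7, 7, 3, 8]
pop() removes 8 → [1, 7, 7, 3]
append stack[-1]+stack[-1] = 3+3 = 6 → [1, 7, 7, 3, 6]
append stack[0]+stack[-1] = 1+6 = 7 → [1, 7, 7, 3, 6, 7]
append 0 → [1, 7, 7, 3, 6, 7, 0]
insert 9 at 3 → [1, 7, 7, 9, 3, 6, 7, 0]
stack[-1]-stack[0] = 0-1 = -1

-1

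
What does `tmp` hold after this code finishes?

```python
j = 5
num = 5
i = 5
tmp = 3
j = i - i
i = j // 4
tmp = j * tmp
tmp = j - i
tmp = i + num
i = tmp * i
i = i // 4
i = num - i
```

5

j = 5-5 = 0
i = 0//4 = 0
tmp = 0*3 = 0
tmp = 0-0 = 0
tmp = 0+5 = 5
i = 5*0 = 0
i = 0//4 = 0
i = 5-0 = 5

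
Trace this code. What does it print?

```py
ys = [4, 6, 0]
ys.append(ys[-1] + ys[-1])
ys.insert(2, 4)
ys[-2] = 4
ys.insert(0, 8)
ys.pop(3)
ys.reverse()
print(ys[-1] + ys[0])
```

append ys[-1]+ys[-1] = 0+0 = 0 → [4, 6, 0, 0]
insert 4 at 2 → [4, 6, 4, 0, 0]
ys[-2] = 4 → [4, 6, 4, 4, 0]
insert 8 at 0 → [8, 4, 6, 4, 4, 0]
pop(3) removes 4 → [8, 4, 6, 4, 0]
reverse → [0, 4, 6, 4, 8]
ys[-1]+ys[0] = 8+0 = 8

8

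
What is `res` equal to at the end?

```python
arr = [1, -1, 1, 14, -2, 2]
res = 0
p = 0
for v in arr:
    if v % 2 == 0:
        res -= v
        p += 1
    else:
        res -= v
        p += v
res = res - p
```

-19

v=1: not even, res = 0-1 = -1; p=1
v=-1: not even, res = (-1)-(-1) = 0; p=0
v=1: not even, res = 0-1 = -1; p=1
v=14: even, res = (-1)-14 = -15; p=2
v=-2: even, res = (-15)-(-2) = -13; p=3
v=2: even, res = (-13)-2 = -15; p=4
res-p = (-15)-4 = -19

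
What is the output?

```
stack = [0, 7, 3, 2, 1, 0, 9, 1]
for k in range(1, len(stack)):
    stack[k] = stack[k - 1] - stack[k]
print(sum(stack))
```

-100

k=1: stack[1] = 0-7 = -7 → [0, -7, 3, 2, 1, 0, 9, 1]
k=2: stack[2] = (-7)-3 = -10 → [0, -7, -10, 2, 1, 0, 9, 1]
k=3: stack[3] = (-10)-2 = -12 → [0, -7, -10, -12, 1, 0, 9, 1]
k=4: stack[4] = (-12)-1 = -13 → [0, -7, -10, -12, -13, 0, 9, 1]
k=5: stack[5] = (-13)-0 = -13 → [0, -7, -10, -12, -13, -13, 9, 1]
k=6: stack[6] = (-13)-9 = -22 → [0, -7, -10, -12, -13, -13, -22, 1]
k=7: stack[7] = (-22)-1 = -23 → [0, -7, -10, -12, -13, -13, -22, -23]
sum = -100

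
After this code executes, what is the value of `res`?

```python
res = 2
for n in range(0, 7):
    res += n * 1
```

n=0: res = 2+0*1 = 2
n=1: res = 2+1*1 = 3
n=2: res = 3+2*1 = 5
n=3: res = 5+3*1 = 8
n=4: res = 8+4*1 = 12
n=5: res = 12+5*1 = 17
n=6: res = 17+6*1 = 23

23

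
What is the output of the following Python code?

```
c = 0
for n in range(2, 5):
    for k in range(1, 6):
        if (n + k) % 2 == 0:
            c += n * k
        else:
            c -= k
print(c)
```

n=2,k=1: odd sum, c = 0-1 = -1
n=2,k=2: even sum, c = (-1)+4 = 3
n=2,k=3: odd sum, c = 3-3 = 0
n=2,k=4: even sum, c = 0+8 = 8
n=2,k=5: odd sum, c = 8-5 = 3
n=3,k=1: even sum, c = 3+3 = 6
n=3,k=2: odd sum, c = 6-2 = 4
n=3,k=3: even sum, c = 4+9 = 13
n=3,k=4: odd sum, c = 13-4 = 9
n=3,k=5: even sum, c = 9+15 = 24
n=4,k=1: odd sum, c = 24-1 = 23
n=4,k=2: even sum, c = 23+8 = 31
n=4,k=3: odd sum, c = 31-3 = 28
n=4,k=4: even sum, c = 28+16 = 44
n=4,k=5: odd sum, c = 44-5 = 39

39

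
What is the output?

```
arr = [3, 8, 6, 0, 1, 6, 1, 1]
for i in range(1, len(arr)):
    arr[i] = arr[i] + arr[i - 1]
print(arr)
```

[3, 11, 17, 17, 18, 24, 25, 26]

i=1: arr[1] = 8+3 = 11 → [3, 11, 6, 0, 1, 6, 1, 1]
i=2: arr[2] = 6+11 = 17 → [3, 11, 17, 0, 1, 6, 1, 1]
i=3: arr[3] = 0+17 = 17 → [3, 11, 17, 17, 1, 6, 1, 1]
i=4: arr[4] = 1+17 = 18 → [3, 11, 17, 17, 18, 6, 1, 1]
i=5: arr[5] = 6+18 = 24 → [3, 11, 17, 17, 18, 24, 1, 1]
i=6: arr[6] = 1+24 = 25 → [3, 11, 17, 17, 18, 24, 25, 1]
i=7: arr[7] = 1+25 = 26 → [3, 11, 17, 17, 18, 24, 25, 26]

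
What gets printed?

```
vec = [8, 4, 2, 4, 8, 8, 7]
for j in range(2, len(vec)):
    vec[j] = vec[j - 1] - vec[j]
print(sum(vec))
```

-41

j=2: vec[2] = 4-2 = 2 → [8, 4, 2, 4, 8, 8, 7]
j=3: vec[3] = 2-4 = -2 → [8, 4, 2, -2, 8, 8, 7]
j=4: vec[4] = (-2)-8 = -10 → [8, 4, 2, -2, -10, 8, 7]
j=5: vec[5] = (-10)-8 = -18 → [8, 4, 2, -2, -10, -18, 7]
j=6: vec[6] = (-18)-7 = -25 → [8, 4, 2, -2, -10, -18, -25]
sum = -41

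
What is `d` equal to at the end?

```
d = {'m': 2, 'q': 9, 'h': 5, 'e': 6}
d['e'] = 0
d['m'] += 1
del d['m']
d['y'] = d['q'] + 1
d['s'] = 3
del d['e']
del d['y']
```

d['e'] = 0 → {'m': 2, 'q': 9, 'h': 5, 'e': 0}
d['m'] = 2+1 = 3 → {'m': 3, 'q': 9, 'h': 5, 'e': 0}
del 'm' → {'q': 9, 'h': 5, 'e': 0}
d['y'] = d['q']+1 = 10 → {'q': 9, 'h': 5, 'e': 0, 'y': 10}
d['s'] = 3 → {'q': 9, 'h': 5, 'e': 0, 'y': 10, 's': 3}
del 'e' → {'q': 9, 'h': 5, 'y': 10, 's': 3}
del 'y' → {'q': 9, 'h': 5, 's': 3}

{'q': 9, 'h': 5, 's': 3}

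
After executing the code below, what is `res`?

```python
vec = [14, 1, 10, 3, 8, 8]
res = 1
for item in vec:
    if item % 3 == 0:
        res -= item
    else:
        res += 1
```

3

item=14: not %3==0, res = 1+1 = 2
item=1: not %3==0, res = 2+1 = 3
item=10: not %3==0, res = 3+1 = 4
item=3: %3==0, res = 4-3 = 1
item=8: not %3==0, res = 1+1 = 2
item=8: not %3==0, res = 2+1 = 3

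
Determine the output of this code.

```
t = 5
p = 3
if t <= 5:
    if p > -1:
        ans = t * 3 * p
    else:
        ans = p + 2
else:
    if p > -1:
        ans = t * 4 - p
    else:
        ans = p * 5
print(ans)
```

t=5, p=3
t <= 5 is True; p > -1 is True
→ ans = t * 3 * p = 45

45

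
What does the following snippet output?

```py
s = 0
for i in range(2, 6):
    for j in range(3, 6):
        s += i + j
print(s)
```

90

i=2,j=3: s = 0+5 = 5
i=2,j=4: s = 5+6 = 11
i=2,j=5: s = 11+7 = 18
i=3,j=3: s = 18+6 = 24
i=3,j=4: s = 24+7 = 31
i=3,j=5: s = 31+8 = 39
i=4,j=3: s = 39+7 = 46
i=4,j=4: s = 46+8 = 54
i=4,j=5: s = 54+9 = 63
i=5,j=3: s = 63+8 = 71
i=5,j=4: s = 71+9 = 80
i=5,j=5: s = 80+10 = 90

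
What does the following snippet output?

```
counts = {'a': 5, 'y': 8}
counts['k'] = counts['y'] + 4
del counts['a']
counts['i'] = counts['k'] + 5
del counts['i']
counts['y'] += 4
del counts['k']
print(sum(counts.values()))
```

counts['k'] = counts['y']+4 = 12 → {'a': 5, 'y': 8, 'k': 12}
del 'a' → {'y': 8, 'k': 12}
counts['i'] = counts['k']+5 = 17 → {'y': 8, 'k': 12, 'i': 17}
del 'i' → {'y': 8, 'k': 12}
counts['y'] = 8+4 = 12 → {'y': 12, 'k': 12}
del 'k' → {'y': 12}
sum of values = 12

12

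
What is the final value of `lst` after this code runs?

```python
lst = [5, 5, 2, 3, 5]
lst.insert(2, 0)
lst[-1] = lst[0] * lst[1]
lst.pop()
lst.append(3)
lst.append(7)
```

insert 0 at 2 → [5, 5, 0, 2, 3, 5]
lst[-1] = lst[0]*lst[1] = 5*5 = 25 → [5, 5, 0, 2, 3, 25]
pop() removes 25 → [5, 5, 0, 2, 3]
append 3 → [5, 5, 0, 2, 3, 3]
append 7 → [5, 5, 0, 2, 3, 3, 7]

[5, 5, 0, 2, 3, 3, 7]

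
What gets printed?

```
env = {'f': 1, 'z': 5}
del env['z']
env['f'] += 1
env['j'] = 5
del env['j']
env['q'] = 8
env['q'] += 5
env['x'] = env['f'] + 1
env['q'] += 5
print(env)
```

{'f': 2, 'q': 18, 'x': 3}

del 'z' → {'f': 1}
env['f'] = 1+1 = 2 → {'f': 2}
env['j'] = 5 → {'f': 2, 'j': 5}
del 'j' → {'f': 2}
env['q'] = 8 → {'f': 2, 'q': 8}
env['q'] = 8+5 = 13 → {'f': 2, 'q': 13}
env['x'] = env['f']+1 = 3 → {'f': 2, 'q': 13, 'x': 3}
env['q'] = 13+5 = 18 → {'f': 2, 'q': 18, 'x': 3}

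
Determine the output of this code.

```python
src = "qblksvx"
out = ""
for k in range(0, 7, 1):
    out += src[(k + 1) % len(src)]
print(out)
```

k=0: add src[1]='b' → 'b'
k=1: add src[2]='l' → 'bl'
k=2: add src[3]='k' → 'blk'
k=3: add src[4]='s' → 'blks'
k=4: add src[5]='v' → 'blksv'
k=5: add src[6]='x' → 'blksvx'
k=6: add src[0]='q' → 'blksvxq'

blksvxq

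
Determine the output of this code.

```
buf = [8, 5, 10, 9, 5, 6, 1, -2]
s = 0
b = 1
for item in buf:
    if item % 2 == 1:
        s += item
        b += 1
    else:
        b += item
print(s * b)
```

item=8: not odd; b=9
item=5: odd, s = 0+5 = 5; b=10
item=10: not odd; b=20
item=9: odd, s = 5+9 = 14; b=21
item=5: odd, s = 14+5 = 19; b=22
item=6: not odd; b=28
item=1: odd, s = 19+1 = 20; b=29
item=-2: not odd; b=27
s*b = 20*27 = 540

540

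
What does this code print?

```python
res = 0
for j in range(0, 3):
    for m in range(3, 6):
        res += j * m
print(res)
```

36

j=0,m=3: res = 0+0 = 0
j=0,m=4: res = 0+0 = 0
j=0,m=5: res = 0+0 = 0
j=1,m=3: res = 0+3 = 3
j=1,m=4: res = 3+4 = 7
j=1,m=5: res = 7+5 = 12
j=2,m=3: res = 12+6 = 18
j=2,m=4: res = 18+8 = 26
j=2,m=5: res = 26+10 = 36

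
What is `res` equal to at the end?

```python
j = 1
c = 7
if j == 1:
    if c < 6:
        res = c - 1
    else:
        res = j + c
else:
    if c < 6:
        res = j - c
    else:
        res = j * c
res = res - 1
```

7

j=1, c=7
j == 1 is True; c < 6 is False
→ res = j + c = 8
res = 8-1 = 7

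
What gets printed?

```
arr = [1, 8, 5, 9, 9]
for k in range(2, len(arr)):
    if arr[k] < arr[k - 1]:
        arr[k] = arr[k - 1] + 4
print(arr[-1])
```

k=2: 5<8, arr[2] = 8+4 = 12 → [1, 8, 12, 9, 9]
k=3: 9<12, arr[3] = 12+4 = 16 → [1, 8, 12, 16, 9]
k=4: 9<16, arr[4] = 16+4 = 20 → [1, 8, 12, 16, 20]

20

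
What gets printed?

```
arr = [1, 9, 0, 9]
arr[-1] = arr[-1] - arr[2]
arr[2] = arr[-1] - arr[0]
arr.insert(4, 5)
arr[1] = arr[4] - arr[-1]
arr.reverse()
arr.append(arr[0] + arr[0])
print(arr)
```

arr[-1] = arr[-1]-arr[2] = 9-0 = 9 → [1, 9, 0, 9]
arr[2] = arr[-1]-arr[0] = 9-1 = 8 → [1, 9, 8, 9]
insert 5 at 4 → [1, 9, 8, 9, 5]
arr[1] = arr[4]-arr[-1] = 5-5 = 0 → [1, 0, 8, 9, 5]
reverse → [5, 9, 8, 0, 1]
append arr[0]+arr[0] = 5+5 = 10 → [5, 9, 8, 0, 1, 10]

[5, 9, 8, 0, 1, 10]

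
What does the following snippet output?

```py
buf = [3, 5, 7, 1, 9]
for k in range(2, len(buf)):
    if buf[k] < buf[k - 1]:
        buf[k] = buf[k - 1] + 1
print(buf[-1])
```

k=2: 7>=5, unchanged → [3, 5, 7, 1, 9]
k=3: 1<7, buf[3] = 7+1 = 8 → [3, 5, 7, 8, 9]
k=4: 9>=8, unchanged → [3, 5, 7, 8, 9]

9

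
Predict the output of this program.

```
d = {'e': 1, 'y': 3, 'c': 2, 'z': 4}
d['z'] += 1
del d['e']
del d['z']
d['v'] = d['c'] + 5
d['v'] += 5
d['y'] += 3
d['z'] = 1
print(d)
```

{'y': 6, 'c': 2, 'v': 12, 'z': 1}

d['z'] = 4+1 = 5 → {'e': 1, 'y': 3, 'c': 2, 'z': 5}
del 'e' → {'y': 3, 'c': 2, 'z': 5}
del 'z' → {'y': 3, 'c': 2}
d['v'] = d['c']+5 = 7 → {'y': 3, 'c': 2, 'v': 7}
d['v'] = 7+5 = 12 → {'y': 3, 'c': 2, 'v': 12}
d['y'] = 3+3 = 6 → {'y': 6, 'c': 2, 'v': 12}
d['z'] = 1 → {'y': 6, 'c': 2, 'v': 12, 'z': 1}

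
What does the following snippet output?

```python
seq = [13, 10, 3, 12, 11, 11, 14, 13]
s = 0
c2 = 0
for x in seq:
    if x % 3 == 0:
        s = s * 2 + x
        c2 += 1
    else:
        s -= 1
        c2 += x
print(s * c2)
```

444

x=13: not %3==0, s = 0-1 = -1; c2=13
x=10: not %3==0, s = (-1)-1 = -2; c2=23
x=3: %3==0, s = (-2)*2+3 = -1; c2=24
x=12: %3==0, s = (-1)*2+12 = 10; c2=25
x=11: not %3==0, s = 10-1 = 9; c2=36
x=11: not %3==0, s = 9-1 = 8; c2=47
x=14: not %3==0, s = 8-1 = 7; c2=61
x=13: not %3==0, s = 7-1 = 6; c2=74
s*c2 = 6*74 = 444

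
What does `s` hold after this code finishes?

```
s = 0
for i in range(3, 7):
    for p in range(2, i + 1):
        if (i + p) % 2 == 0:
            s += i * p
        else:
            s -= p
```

i=3,p=2: odd sum, s = 0-2 = -2
i=3,p=3: even sum, s = (-2)+9 = 7
i=4,p=2: even sum, s = 7+8 = 15
i=4,p=3: odd sum, s = 15-3 = 12
i=4,p=4: even sum, s = 12+16 = 28
i=5,p=2: odd sum, s = 28-2 = 26
i=5,p=3: even sum, s = 26+15 = 41
i=5,p=4: odd sum, s = 41-4 = 37
i=5,p=5: even sum, s = 37+25 = 62
i=6,p=2: even sum, s = 62+12 = 74
i=6,p=3: odd sum, s = 74-3 = 71
i=6,p=4: even sum, s = 71+24 = 95
i=6,p=5: odd sum, s = 95-5 = 90
i=6,p=6: even sum, s = 90+36 = 126

126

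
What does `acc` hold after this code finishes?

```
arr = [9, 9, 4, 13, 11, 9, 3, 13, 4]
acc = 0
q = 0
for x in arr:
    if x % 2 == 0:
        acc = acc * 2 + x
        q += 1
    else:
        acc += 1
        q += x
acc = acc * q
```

2070

x=9: not even, acc = 0+1 = 1; q=9
x=9: not even, acc = 1+1 = 2; q=18
x=4: even, acc = 2*2+4 = 8; q=19
x=13: not even, acc = 8+1 = 9; q=32
x=11: not even, acc = 9+1 = 10; q=43
x=9: not even, acc = 10+1 = 11; q=52
x=3: not even, acc = 11+1 = 12; q=55
x=13: not even, acc = 12+1 = 13; q=68
x=4: even, acc = 13*2+4 = 30; q=69
acc*q = 30*69 = 2070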